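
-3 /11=-0.27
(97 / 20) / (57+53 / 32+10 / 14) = 5432 / 66495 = 0.08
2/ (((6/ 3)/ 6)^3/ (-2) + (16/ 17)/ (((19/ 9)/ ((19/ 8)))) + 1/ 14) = 3213/ 1786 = 1.80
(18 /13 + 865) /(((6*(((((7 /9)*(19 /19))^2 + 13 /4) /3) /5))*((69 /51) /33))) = 5118019830 /373451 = 13704.66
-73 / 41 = -1.78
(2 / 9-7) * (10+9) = -128.78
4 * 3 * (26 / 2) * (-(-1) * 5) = 780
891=891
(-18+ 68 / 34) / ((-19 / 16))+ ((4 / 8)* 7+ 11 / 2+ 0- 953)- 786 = -32614 / 19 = -1716.53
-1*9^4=-6561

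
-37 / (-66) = 37 / 66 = 0.56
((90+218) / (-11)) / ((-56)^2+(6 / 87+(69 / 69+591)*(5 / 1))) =-406 / 88393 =-0.00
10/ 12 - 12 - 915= -5557/ 6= -926.17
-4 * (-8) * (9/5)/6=48/5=9.60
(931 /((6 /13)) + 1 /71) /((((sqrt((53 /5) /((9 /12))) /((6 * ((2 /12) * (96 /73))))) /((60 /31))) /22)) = 9074408640 * sqrt(795) /8515669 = 30045.76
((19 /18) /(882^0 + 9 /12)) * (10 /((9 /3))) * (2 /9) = 760 /1701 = 0.45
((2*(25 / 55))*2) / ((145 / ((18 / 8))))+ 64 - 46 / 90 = 911788 / 14355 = 63.52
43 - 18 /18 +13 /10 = 433 /10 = 43.30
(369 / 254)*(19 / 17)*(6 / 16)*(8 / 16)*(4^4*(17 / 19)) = 8856 / 127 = 69.73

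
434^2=188356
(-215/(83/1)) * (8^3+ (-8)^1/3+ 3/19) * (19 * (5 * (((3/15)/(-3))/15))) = 1248763/2241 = 557.23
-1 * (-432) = 432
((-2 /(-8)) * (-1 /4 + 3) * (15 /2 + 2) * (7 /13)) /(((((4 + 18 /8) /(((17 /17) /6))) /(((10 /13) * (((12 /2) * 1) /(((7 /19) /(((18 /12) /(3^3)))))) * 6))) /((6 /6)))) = 3971 /10140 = 0.39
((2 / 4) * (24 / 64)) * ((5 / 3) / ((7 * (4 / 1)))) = 5 / 448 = 0.01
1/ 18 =0.06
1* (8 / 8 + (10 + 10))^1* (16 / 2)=168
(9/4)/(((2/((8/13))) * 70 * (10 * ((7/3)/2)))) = 27/31850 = 0.00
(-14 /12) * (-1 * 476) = 1666 /3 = 555.33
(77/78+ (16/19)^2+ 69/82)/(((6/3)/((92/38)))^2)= 774936332/208383279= 3.72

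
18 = 18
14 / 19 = 0.74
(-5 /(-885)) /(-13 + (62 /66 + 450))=11 /852668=0.00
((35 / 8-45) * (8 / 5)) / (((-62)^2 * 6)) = -65 / 23064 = -0.00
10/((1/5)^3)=1250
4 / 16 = 0.25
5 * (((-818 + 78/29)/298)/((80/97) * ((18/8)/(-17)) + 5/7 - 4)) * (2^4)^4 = 44715653857280/169327027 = 264078.66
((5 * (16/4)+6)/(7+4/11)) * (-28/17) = -5.82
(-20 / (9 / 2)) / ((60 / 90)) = -20 / 3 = -6.67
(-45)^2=2025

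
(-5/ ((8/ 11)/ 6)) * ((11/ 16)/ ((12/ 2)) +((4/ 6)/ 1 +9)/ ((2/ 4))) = -102685/ 128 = -802.23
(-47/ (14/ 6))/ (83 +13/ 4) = -188/ 805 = -0.23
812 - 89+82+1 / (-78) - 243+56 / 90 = 658253 / 1170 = 562.61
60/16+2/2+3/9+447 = 452.08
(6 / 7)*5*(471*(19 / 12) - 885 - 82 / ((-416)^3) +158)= 10123776615 / 125984768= 80.36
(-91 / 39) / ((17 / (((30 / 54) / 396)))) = -35 / 181764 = -0.00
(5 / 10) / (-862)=-1 / 1724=-0.00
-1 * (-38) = 38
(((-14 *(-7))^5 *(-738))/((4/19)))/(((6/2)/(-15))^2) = -792173588295600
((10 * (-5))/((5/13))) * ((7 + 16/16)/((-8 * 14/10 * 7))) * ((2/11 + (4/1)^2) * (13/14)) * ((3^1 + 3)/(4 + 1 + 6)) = 4512300/41503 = 108.72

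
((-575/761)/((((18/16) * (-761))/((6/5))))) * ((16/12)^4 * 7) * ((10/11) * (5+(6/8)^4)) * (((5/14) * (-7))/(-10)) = 43824200/1547990433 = 0.03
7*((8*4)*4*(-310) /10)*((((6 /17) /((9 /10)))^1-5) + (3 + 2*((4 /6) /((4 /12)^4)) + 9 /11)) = -1670587520 /561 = -2977874.37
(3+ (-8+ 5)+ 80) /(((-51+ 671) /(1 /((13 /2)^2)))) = 16 /5239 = 0.00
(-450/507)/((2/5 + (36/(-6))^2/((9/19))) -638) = 125/79092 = 0.00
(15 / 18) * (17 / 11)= 85 / 66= 1.29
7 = 7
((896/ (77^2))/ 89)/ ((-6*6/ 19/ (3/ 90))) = -0.00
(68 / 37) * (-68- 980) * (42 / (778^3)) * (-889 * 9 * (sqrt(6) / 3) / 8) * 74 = 249455178 * sqrt(6) / 58863869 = 10.38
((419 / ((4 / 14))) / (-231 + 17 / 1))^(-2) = 183184 / 8602489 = 0.02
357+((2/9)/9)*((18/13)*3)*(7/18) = 125321/351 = 357.04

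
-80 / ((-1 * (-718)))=-40 / 359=-0.11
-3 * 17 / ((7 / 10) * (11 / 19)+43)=-3230 / 2749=-1.17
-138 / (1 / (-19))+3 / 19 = 2622.16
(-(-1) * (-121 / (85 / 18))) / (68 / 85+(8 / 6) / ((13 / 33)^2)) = -184041 / 67456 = -2.73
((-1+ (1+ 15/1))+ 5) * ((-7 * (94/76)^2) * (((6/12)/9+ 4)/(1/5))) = -28219975/6498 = -4342.87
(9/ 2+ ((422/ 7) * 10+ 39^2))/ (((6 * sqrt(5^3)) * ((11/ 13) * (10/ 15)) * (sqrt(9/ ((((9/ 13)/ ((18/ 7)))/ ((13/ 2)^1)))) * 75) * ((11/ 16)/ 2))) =119188 * sqrt(35)/ 4764375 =0.15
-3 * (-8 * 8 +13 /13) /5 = 189 /5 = 37.80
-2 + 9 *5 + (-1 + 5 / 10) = 85 / 2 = 42.50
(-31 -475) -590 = -1096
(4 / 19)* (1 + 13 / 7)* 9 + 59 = 8567 / 133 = 64.41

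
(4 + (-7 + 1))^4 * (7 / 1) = 112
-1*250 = -250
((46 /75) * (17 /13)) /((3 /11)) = 8602 /2925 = 2.94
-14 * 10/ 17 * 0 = 0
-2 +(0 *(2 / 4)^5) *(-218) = -2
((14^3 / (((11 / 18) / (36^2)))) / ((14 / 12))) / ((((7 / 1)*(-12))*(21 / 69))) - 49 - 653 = -2153898 / 11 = -195808.91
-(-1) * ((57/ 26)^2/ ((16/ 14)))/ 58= 22743/ 313664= 0.07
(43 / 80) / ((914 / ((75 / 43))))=15 / 14624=0.00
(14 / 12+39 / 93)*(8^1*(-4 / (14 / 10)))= -23600 / 651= -36.25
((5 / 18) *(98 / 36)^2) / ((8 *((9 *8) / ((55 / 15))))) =132055 / 10077696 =0.01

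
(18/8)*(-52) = -117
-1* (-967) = 967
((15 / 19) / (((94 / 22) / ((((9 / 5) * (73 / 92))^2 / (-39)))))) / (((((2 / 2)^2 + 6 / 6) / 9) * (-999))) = 1582713 / 36355673120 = 0.00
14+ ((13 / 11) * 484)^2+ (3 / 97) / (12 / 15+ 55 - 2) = 8537577429 / 26093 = 327198.00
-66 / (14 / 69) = -2277 / 7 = -325.29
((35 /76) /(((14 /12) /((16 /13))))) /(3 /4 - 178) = -480 /175123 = -0.00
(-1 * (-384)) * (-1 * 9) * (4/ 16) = -864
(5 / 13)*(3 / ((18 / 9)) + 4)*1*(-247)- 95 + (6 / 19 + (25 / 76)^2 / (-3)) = -10695193 / 17328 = -617.22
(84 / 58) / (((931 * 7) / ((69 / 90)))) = 0.00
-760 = -760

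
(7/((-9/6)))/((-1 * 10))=7/15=0.47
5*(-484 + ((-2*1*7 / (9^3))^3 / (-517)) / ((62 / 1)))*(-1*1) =15026235388824400 / 6209188177203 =2420.00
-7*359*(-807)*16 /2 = 16223928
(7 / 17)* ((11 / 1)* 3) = 231 / 17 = 13.59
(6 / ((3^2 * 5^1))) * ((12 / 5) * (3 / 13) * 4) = 96 / 325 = 0.30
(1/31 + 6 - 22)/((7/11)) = -5445/217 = -25.09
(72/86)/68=9/731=0.01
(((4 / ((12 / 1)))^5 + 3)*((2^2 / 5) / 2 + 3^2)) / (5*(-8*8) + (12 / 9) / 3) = -3431 / 38826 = -0.09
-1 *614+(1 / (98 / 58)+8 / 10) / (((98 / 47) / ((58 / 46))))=-338604437 / 552230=-613.16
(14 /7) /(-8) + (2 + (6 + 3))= 43 /4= 10.75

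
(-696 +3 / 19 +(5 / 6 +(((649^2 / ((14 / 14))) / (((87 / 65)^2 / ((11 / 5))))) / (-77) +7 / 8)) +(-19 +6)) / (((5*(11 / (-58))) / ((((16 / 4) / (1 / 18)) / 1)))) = 119587797746 / 212135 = 563734.40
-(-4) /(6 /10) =20 /3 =6.67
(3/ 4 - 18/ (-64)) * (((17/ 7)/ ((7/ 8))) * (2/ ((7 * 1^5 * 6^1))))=187/ 1372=0.14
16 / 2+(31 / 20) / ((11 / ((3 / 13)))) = 22973 / 2860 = 8.03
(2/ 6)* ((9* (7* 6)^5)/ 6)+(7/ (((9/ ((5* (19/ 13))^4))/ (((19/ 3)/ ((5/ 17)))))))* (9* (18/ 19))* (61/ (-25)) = 1837956134406/ 28561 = 64351953.17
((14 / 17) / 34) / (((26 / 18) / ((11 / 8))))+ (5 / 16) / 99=0.03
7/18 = 0.39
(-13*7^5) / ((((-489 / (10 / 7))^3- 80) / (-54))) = -11798514000 / 40107127967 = -0.29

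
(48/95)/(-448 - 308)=-0.00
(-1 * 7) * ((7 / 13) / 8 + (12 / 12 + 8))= -6601 / 104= -63.47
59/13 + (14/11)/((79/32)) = 57095/11297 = 5.05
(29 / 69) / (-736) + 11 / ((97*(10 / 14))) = 3896303 / 24630240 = 0.16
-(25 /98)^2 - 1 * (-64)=614031 /9604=63.93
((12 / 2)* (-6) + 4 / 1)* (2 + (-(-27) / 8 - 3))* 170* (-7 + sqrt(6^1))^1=90440 - 12920* sqrt(6)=58792.59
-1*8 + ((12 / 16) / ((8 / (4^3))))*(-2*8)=-104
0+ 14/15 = 0.93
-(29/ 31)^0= -1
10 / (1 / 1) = 10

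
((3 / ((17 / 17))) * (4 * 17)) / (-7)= -204 / 7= -29.14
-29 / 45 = -0.64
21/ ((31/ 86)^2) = 155316/ 961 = 161.62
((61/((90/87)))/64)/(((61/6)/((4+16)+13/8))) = 5017/2560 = 1.96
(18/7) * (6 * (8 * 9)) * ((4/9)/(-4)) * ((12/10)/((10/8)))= -20736/175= -118.49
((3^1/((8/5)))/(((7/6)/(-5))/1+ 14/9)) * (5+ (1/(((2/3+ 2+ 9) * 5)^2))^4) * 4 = 118751241302490411522/4187080804443359375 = 28.36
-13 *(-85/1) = 1105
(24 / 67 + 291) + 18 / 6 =19722 / 67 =294.36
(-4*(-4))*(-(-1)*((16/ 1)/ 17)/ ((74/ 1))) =128/ 629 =0.20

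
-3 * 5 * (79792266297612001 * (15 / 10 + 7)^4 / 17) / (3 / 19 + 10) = -111725530231247811860205 / 3088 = -36180547354678695550.58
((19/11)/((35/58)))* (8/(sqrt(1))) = 8816/385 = 22.90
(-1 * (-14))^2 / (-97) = -196 / 97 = -2.02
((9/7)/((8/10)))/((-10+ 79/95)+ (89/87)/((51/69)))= -6322725/30624832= -0.21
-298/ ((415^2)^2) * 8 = -2384/ 29661450625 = -0.00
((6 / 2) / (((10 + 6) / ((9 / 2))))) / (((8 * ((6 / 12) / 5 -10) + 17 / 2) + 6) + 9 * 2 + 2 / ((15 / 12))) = -135 / 7216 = -0.02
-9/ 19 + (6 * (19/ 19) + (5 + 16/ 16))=219/ 19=11.53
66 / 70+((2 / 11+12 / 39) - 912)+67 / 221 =-910.26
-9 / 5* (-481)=4329 / 5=865.80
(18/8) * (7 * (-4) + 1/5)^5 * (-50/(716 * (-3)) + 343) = -57348640827073479/4475000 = -12815338732.31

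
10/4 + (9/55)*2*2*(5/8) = 32/11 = 2.91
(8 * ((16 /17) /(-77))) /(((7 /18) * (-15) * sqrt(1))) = 768 /45815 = 0.02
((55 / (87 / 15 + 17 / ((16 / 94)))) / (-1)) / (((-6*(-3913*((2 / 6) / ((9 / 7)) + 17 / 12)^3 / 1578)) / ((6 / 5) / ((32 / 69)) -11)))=2043871172640 / 32693134834997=0.06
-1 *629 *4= -2516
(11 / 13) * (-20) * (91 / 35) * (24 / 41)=-1056 / 41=-25.76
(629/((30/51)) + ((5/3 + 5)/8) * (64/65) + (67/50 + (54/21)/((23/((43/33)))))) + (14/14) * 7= 1862456279/1726725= 1078.61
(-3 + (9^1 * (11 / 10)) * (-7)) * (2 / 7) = -723 / 35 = -20.66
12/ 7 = 1.71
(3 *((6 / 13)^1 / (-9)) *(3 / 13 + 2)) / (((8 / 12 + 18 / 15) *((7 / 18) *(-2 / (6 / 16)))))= 11745 / 132496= 0.09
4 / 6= 0.67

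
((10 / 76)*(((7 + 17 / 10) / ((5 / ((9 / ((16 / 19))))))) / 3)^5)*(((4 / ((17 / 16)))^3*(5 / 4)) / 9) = 17537772457767069 / 1965200000000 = 8924.17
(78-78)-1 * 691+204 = -487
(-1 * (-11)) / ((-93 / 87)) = -10.29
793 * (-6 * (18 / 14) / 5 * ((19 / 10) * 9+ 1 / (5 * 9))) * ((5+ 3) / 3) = -9776104 / 175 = -55863.45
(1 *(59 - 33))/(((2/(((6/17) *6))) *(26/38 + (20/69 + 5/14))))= 8589672/415361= 20.68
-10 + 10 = 0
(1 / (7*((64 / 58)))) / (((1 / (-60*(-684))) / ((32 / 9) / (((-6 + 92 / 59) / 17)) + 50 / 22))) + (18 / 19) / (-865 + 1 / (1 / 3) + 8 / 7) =-531126770367 / 8816038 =-60245.52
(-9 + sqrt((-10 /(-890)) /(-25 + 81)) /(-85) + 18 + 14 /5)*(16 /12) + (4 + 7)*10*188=310436 /15 -sqrt(1246) /158865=20695.73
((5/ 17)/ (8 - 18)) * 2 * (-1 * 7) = 7/ 17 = 0.41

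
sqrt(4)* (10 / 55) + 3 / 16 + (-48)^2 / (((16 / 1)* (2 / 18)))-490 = 141953 / 176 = 806.55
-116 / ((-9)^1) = 116 / 9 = 12.89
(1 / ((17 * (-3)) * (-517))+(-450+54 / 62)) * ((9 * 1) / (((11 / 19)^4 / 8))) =-1148204252997840 / 3989072219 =-287837.42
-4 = -4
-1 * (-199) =199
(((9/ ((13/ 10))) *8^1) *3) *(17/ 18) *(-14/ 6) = -4760/ 13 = -366.15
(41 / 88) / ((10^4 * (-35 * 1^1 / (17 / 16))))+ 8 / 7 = 563199303 / 492800000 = 1.14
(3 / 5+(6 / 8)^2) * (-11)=-12.79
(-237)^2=56169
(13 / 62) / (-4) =-13 / 248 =-0.05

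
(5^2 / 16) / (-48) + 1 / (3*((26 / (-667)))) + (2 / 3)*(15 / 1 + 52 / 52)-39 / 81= 143891 / 89856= 1.60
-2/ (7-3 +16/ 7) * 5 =-35/ 22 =-1.59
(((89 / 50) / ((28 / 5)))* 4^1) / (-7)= -89 / 490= -0.18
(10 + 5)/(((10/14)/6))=126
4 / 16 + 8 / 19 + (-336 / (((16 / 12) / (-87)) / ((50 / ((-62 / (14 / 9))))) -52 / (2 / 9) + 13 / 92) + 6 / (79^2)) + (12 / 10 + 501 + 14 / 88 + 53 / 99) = 196145325254593559 / 388404047677770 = 505.00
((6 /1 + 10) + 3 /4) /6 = 2.79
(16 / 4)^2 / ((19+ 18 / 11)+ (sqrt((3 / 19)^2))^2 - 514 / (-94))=0.61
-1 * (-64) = 64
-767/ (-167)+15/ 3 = 1602/ 167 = 9.59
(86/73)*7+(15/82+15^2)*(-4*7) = -18846548/2993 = -6296.88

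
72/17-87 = -82.76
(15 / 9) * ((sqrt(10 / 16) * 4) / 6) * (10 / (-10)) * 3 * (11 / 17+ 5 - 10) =185 * sqrt(10) / 51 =11.47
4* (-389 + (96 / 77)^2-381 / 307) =-2829954416 / 1820203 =-1554.75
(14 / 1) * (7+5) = 168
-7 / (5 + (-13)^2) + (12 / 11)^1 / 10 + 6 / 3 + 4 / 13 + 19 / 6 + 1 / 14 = 4889629 / 870870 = 5.61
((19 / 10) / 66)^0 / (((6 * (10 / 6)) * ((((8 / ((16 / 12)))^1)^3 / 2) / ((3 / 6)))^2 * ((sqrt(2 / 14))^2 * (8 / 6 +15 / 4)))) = 7 / 2371680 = 0.00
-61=-61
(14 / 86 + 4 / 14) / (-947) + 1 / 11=283562 / 3135517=0.09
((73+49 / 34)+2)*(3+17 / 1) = 25990 / 17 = 1528.82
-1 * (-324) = 324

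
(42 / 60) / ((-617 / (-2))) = 0.00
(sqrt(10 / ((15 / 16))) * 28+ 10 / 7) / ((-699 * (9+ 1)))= -56 * sqrt(6) / 10485 - 1 / 4893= -0.01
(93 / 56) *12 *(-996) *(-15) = 2084130 / 7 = 297732.86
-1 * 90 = -90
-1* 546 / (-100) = 273 / 50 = 5.46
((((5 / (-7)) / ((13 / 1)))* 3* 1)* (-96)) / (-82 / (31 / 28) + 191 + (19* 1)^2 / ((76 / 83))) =19840 / 640913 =0.03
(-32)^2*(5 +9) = 14336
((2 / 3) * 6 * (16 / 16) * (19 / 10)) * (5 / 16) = 2.38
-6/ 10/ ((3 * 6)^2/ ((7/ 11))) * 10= -7/ 594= -0.01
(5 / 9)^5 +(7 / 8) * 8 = 416468 / 59049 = 7.05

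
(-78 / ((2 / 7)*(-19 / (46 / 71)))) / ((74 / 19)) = 6279 / 2627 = 2.39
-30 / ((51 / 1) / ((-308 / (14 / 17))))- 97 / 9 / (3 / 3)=1883 / 9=209.22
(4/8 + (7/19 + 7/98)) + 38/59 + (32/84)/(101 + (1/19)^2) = 11549119/7274169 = 1.59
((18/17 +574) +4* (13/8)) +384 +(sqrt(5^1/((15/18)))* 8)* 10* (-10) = 32829/34 - 800* sqrt(6) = -994.03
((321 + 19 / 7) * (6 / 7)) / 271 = 13596 / 13279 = 1.02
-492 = -492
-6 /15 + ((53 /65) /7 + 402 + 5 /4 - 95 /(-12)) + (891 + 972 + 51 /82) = 127292678 /55965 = 2274.51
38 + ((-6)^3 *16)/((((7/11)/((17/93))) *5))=-174194/1085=-160.55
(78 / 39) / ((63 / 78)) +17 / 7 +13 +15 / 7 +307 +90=8758 / 21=417.05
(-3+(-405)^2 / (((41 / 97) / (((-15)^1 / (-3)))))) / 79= 79552002 / 3239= 24560.67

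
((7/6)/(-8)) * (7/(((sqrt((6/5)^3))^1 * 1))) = -245 * sqrt(30)/1728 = -0.78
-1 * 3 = -3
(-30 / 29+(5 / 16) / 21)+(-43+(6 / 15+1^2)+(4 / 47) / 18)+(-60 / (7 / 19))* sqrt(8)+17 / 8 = -2280* sqrt(2) / 7-278145997 / 6869520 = -501.12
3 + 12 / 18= 11 / 3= 3.67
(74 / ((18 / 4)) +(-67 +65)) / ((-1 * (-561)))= 130 / 5049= 0.03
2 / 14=1 / 7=0.14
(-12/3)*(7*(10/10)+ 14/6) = -112/3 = -37.33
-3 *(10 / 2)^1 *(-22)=330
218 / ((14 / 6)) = 654 / 7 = 93.43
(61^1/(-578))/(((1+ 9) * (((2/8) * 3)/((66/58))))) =-671/41905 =-0.02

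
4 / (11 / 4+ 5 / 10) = 16 / 13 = 1.23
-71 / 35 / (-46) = 71 / 1610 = 0.04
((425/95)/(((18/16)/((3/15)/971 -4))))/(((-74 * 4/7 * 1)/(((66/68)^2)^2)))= 17911755477/53658842704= 0.33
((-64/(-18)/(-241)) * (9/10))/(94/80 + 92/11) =-1408/1011477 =-0.00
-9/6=-3/2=-1.50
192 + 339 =531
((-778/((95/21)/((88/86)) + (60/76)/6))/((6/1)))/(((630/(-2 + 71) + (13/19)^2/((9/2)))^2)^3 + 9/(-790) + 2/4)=-194500363903715839861612490797012788/4234678363299989207291133760170210277345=-0.00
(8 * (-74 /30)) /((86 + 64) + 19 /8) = -2368 /18285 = -0.13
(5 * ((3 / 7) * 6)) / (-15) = -6 / 7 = -0.86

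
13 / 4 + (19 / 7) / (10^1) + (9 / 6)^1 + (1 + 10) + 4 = 2803 / 140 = 20.02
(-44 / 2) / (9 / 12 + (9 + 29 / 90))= -3960 / 1813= -2.18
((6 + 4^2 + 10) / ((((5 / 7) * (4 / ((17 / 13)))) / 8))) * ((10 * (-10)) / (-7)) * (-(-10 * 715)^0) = -21760 / 13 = -1673.85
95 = 95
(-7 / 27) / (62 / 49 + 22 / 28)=-686 / 5427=-0.13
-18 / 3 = -6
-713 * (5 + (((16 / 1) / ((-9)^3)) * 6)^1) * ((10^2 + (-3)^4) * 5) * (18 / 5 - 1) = -1984706087 / 243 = -8167514.76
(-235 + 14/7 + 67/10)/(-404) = 2263/4040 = 0.56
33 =33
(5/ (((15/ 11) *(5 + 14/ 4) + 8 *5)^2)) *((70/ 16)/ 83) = 847/ 8553814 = 0.00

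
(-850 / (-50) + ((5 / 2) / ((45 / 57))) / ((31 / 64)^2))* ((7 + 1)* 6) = 1406768 / 961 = 1463.86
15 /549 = 5 /183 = 0.03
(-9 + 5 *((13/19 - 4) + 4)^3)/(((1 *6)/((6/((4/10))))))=-18.50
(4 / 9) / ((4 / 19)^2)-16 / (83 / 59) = -4021 / 2988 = -1.35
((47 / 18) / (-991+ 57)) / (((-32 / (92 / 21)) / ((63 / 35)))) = 1081 / 1569120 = 0.00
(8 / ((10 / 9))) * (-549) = -3952.80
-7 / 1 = -7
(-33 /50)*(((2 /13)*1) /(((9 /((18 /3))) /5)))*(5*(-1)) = 22 /13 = 1.69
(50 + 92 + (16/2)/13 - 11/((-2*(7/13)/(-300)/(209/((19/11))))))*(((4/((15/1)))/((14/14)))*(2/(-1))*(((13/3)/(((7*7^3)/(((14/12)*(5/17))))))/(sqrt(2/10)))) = 44970496*sqrt(5)/367353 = 273.73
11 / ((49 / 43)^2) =20339 / 2401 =8.47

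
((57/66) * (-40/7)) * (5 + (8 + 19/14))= -38190/539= -70.85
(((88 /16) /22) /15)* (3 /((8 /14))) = 0.09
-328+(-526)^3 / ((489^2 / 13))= -8239.94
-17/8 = -2.12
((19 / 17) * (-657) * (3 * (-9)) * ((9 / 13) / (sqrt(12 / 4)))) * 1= 1011123 * sqrt(3) / 221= 7924.51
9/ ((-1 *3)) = -3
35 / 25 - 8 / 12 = 11 / 15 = 0.73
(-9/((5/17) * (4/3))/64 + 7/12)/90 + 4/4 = 346463/345600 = 1.00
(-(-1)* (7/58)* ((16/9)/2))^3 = 21952/17779581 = 0.00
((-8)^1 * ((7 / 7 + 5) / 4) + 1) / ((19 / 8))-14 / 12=-661 / 114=-5.80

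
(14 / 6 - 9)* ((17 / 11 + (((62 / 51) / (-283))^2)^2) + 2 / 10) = -16663171759819288384 / 1431991322830104993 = -11.64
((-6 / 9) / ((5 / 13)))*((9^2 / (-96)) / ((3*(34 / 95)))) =741 / 544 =1.36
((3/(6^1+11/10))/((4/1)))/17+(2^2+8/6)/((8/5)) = 24185/7242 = 3.34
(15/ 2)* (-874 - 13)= -13305/ 2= -6652.50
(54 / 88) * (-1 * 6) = -81 / 22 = -3.68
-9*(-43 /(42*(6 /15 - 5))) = -645 /322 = -2.00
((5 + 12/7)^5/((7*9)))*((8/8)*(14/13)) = 458690014/1966419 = 233.26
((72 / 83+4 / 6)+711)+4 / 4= 177670 / 249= 713.53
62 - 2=60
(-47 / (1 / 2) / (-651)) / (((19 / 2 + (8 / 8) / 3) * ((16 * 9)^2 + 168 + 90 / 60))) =376 / 535306233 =0.00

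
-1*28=-28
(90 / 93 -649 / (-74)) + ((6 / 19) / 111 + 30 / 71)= 31451695 / 3094606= 10.16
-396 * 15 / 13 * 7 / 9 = -4620 / 13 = -355.38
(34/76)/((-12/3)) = -17/152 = -0.11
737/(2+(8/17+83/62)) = 70618/365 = 193.47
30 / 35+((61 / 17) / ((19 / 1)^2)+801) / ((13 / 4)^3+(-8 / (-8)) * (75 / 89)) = 29054194226 / 1229443621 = 23.63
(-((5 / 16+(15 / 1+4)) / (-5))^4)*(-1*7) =63816349527 / 40960000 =1558.02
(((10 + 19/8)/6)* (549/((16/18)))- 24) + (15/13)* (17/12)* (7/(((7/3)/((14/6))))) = 2098793/1664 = 1261.29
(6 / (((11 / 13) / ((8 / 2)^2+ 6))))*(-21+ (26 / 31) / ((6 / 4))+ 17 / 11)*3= -3015480 / 341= -8843.05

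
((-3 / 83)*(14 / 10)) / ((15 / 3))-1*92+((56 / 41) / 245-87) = -106601682 / 595525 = -179.00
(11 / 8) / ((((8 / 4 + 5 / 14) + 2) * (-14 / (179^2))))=-352451 / 488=-722.24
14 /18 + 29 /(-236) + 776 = 1649615 /2124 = 776.65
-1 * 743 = -743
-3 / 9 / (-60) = 1 / 180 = 0.01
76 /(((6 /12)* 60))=38 /15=2.53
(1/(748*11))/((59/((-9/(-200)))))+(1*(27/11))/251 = 238315059/24369690400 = 0.01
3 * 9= 27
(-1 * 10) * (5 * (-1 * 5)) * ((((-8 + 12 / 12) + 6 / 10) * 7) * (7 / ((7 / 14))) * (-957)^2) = -143605123200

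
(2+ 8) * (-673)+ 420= -6310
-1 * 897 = -897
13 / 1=13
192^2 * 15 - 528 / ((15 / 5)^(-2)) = 548208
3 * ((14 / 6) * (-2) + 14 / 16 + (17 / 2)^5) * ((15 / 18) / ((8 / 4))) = 21296035 / 384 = 55458.42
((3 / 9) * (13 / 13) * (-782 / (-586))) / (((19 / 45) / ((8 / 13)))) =46920 / 72371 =0.65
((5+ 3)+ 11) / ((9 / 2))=38 / 9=4.22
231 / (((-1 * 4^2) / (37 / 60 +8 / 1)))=-39809 / 320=-124.40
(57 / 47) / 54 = 0.02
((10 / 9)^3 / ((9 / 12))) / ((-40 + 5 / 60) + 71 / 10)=-80000 / 1435401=-0.06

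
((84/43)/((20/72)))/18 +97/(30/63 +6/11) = 4837329/50740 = 95.34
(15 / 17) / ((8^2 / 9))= 135 / 1088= 0.12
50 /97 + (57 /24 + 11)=10779 /776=13.89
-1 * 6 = -6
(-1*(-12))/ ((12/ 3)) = 3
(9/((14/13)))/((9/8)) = 52/7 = 7.43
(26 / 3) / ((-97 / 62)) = -1612 / 291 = -5.54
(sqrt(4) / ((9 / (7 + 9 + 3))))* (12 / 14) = 3.62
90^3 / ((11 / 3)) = 2187000 / 11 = 198818.18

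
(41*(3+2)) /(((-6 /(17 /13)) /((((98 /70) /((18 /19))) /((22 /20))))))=-463505 /7722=-60.02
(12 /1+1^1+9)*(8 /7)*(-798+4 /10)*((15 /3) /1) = -701888 /7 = -100269.71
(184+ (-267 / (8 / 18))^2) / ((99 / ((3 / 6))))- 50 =5618953 / 3168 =1773.66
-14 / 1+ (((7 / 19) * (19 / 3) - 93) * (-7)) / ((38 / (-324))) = -103082 / 19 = -5425.37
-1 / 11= -0.09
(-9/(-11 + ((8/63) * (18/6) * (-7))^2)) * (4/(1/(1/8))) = 81/70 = 1.16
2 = 2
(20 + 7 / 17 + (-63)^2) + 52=68704 / 17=4041.41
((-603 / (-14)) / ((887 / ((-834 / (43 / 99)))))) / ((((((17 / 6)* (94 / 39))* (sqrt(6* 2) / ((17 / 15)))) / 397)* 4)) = -443.34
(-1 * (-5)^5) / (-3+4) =3125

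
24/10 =12/5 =2.40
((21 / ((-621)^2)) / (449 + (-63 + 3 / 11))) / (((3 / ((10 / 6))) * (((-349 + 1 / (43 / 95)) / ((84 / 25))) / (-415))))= 274813 / 872665476336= 0.00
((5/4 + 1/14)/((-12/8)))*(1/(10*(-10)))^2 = -37/420000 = -0.00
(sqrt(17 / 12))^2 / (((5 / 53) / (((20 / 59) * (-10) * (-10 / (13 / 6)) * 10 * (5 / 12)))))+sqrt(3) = sqrt(3)+2252500 / 2301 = 980.65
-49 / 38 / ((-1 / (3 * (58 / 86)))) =4263 / 1634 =2.61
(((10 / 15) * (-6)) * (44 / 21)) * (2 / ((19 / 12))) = -10.59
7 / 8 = 0.88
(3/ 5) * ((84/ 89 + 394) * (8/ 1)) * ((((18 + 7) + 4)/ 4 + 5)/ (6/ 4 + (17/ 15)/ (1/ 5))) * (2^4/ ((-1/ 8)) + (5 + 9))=-1413704880/ 3827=-369402.90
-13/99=-0.13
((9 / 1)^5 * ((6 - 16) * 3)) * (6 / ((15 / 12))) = -8503056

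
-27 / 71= -0.38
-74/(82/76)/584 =-703/5986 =-0.12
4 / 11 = 0.36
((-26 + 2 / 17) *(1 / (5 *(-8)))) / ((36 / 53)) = 583 / 612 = 0.95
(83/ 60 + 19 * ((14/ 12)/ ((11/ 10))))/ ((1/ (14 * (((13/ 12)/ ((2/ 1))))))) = 1293383/ 7920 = 163.31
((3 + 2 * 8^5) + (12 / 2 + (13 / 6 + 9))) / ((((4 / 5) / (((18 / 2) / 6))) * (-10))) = -393337 / 32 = -12291.78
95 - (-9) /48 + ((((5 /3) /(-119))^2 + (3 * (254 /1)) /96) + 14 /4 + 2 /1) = 110753381 /1019592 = 108.63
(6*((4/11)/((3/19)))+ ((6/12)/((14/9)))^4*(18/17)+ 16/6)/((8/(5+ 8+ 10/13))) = 509097115019/17930744832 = 28.39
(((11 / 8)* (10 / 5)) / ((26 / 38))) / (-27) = -0.15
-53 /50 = -1.06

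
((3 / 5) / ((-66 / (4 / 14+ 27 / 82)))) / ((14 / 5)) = -353 / 176792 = -0.00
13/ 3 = 4.33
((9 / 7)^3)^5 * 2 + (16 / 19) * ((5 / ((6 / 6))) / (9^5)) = 461991667249084089878 / 5326436432411859933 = 86.74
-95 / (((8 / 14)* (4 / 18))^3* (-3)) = 7918155 / 512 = 15465.15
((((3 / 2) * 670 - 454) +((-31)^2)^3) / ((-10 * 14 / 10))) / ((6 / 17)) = -179613951.71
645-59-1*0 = 586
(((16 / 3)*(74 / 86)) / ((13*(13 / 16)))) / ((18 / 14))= 66304 / 196209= 0.34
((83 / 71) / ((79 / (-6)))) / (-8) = 249 / 22436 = 0.01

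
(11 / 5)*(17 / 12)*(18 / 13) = 561 / 130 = 4.32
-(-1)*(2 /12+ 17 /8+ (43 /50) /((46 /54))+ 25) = 390557 /13800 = 28.30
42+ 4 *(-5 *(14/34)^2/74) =448616/10693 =41.95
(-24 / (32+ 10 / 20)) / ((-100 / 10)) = 24 / 325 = 0.07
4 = 4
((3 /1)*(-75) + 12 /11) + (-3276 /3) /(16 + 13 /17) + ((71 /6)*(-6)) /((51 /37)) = -18149918 /53295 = -340.56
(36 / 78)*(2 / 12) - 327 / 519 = -1244 / 2249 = -0.55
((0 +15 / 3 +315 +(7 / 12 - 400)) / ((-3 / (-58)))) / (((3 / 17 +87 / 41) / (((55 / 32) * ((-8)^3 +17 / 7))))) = 1259703165655 / 2153088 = 585068.13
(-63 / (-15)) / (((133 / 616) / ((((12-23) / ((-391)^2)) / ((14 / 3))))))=-4356 / 14523695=-0.00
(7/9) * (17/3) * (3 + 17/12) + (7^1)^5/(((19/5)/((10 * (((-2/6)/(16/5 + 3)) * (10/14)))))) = -320420177/190836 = -1679.03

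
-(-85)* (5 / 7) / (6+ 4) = 85 / 14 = 6.07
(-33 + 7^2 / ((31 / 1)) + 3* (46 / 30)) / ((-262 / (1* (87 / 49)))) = 361659 / 1989890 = 0.18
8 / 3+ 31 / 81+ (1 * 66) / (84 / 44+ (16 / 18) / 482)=138811685 / 3693033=37.59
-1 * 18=-18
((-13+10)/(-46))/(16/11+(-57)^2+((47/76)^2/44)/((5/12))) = 0.00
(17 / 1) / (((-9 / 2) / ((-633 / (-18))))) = -3587 / 27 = -132.85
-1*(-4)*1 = 4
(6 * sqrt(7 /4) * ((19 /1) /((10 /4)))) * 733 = 83562 * sqrt(7) /5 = 44216.85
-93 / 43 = -2.16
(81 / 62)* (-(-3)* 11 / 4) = 2673 / 248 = 10.78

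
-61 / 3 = -20.33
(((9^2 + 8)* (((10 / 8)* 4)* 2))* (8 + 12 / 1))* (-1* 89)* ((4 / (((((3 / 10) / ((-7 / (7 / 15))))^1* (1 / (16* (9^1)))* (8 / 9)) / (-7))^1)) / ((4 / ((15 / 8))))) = -168420262500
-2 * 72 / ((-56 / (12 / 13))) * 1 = 216 / 91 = 2.37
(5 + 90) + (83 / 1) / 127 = 12148 / 127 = 95.65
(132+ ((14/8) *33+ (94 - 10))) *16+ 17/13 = 56957/13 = 4381.31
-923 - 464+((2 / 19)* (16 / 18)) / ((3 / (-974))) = -727115 / 513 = -1417.38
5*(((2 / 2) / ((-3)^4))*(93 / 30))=31 / 162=0.19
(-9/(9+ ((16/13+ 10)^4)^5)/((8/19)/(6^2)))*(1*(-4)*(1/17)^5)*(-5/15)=-19499092833027700224209826/27498038936606403692153201229894150101415201967145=-0.00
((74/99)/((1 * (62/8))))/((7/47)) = 0.65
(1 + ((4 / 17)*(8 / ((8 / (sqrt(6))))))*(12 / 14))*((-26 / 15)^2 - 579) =-129599 / 225 - 1036792*sqrt(6) / 8925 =-860.55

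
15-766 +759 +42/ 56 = 8.75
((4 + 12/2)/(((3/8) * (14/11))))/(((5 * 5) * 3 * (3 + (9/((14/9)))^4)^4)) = 27379984818174951424/156177155168182941057879675998445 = 0.00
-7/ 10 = -0.70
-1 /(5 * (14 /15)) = -3 /14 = -0.21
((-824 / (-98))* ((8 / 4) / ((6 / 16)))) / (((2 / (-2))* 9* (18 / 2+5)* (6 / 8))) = -13184 / 27783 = -0.47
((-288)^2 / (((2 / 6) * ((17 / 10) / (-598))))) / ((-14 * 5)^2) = -17863.33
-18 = -18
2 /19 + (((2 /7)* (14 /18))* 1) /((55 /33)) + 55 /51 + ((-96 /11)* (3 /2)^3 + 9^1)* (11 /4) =-354867 /6460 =-54.93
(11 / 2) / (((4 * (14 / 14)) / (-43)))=-473 / 8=-59.12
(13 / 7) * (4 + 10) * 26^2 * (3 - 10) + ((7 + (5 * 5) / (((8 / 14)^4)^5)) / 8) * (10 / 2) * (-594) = -2962840416180570415973 / 4398046511104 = -673671915.18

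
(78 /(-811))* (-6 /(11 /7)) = 3276 /8921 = 0.37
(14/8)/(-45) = -7/180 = -0.04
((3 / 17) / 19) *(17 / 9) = 0.02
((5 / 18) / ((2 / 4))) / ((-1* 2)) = -5 / 18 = -0.28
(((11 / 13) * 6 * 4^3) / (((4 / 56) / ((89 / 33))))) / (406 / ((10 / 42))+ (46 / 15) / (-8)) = 9569280 / 1329757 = 7.20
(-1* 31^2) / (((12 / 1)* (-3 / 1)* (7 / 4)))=961 / 63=15.25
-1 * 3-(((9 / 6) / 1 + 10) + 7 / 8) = -123 / 8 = -15.38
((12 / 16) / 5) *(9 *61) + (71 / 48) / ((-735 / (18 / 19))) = 3066643 / 37240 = 82.35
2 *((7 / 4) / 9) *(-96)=-112 / 3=-37.33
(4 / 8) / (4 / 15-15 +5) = -15 / 292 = -0.05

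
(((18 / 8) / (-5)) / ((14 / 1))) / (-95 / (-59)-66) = 531 / 1063720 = 0.00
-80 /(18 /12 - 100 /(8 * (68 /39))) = 10880 /771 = 14.11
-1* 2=-2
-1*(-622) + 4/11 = 6846/11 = 622.36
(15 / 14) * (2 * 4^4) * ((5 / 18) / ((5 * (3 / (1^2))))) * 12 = 2560 / 21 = 121.90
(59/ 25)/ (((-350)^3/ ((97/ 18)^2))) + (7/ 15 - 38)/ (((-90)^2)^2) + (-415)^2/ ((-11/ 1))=-14534216296077414913/ 928299487500000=-15656.82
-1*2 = -2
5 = 5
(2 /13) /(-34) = -1 /221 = -0.00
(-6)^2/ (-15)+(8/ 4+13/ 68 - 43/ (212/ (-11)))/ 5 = -2731/ 1802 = -1.52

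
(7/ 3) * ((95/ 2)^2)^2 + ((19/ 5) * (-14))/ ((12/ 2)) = 2850769747/ 240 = 11878207.28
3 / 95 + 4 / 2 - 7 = -472 / 95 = -4.97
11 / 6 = 1.83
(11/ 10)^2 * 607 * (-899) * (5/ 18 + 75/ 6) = -1518663619/ 180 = -8437020.11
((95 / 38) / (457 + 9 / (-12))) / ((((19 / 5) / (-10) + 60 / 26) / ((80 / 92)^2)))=104000 / 48387101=0.00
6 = 6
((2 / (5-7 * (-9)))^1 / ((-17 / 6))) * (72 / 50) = -108 / 7225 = -0.01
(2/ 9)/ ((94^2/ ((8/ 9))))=4/ 178929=0.00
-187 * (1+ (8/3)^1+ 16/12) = -935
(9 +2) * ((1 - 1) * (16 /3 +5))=0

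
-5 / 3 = -1.67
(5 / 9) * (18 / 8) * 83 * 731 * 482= 73110965 / 2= 36555482.50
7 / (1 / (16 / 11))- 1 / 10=1109 / 110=10.08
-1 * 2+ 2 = 0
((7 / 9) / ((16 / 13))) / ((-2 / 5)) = -1.58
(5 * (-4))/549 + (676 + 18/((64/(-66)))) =5774611/8784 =657.40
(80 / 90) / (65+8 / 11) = 0.01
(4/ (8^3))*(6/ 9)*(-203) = -203/ 192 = -1.06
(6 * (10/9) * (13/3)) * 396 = 11440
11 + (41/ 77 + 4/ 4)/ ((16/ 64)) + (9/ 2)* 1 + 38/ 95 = 16963/ 770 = 22.03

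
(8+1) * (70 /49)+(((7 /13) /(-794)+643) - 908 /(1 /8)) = -477464803 /72254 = -6608.14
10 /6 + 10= 35 /3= 11.67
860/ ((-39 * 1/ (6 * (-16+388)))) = -639840/ 13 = -49218.46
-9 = -9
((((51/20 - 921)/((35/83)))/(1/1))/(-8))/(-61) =-1524627/341600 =-4.46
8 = 8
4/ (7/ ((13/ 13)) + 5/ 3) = 6/ 13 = 0.46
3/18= 1/6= 0.17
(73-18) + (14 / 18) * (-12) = 137 / 3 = 45.67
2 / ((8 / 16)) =4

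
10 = 10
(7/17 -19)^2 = 99856/289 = 345.52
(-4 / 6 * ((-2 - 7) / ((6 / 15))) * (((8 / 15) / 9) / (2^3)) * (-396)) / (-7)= 44 / 7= 6.29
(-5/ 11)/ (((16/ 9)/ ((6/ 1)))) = -135/ 88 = -1.53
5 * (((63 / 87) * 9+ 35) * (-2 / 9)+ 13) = 4925 / 261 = 18.87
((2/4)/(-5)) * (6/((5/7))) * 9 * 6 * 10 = -2268/5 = -453.60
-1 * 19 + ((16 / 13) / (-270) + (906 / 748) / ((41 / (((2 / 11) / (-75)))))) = -14064512806 / 740057175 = -19.00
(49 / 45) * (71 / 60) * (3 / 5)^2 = 3479 / 7500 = 0.46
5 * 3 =15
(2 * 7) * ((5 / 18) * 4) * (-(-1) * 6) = 280 / 3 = 93.33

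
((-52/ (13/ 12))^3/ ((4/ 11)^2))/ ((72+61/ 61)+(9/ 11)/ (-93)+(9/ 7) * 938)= -653.92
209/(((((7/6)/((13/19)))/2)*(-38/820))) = -703560/133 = -5289.92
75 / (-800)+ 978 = 31293 / 32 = 977.91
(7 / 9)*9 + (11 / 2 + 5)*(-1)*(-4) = 49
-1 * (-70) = 70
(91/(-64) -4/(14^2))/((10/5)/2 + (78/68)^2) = -1307147/2098768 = -0.62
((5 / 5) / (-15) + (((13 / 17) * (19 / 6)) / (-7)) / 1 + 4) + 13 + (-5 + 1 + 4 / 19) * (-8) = 46.90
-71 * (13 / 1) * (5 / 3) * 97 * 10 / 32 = -2238275 / 48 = -46630.73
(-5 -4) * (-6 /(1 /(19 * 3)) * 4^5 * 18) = 56733696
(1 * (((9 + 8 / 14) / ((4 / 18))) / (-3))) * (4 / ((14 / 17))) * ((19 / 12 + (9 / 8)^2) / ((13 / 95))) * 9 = -532693215 / 40768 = -13066.45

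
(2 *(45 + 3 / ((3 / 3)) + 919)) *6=11604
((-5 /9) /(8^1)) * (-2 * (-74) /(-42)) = 185 /756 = 0.24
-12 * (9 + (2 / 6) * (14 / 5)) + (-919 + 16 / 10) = -5183 / 5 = -1036.60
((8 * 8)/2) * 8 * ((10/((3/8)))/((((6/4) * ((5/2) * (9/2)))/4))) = 1618.17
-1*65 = -65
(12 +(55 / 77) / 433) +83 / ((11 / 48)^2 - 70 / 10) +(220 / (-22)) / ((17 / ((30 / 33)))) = -4353844111 / 9072719579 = -0.48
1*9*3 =27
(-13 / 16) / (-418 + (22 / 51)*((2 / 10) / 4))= 3315 / 1705352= 0.00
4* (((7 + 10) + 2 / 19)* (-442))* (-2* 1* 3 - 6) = 6895200 / 19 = 362905.26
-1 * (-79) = 79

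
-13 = -13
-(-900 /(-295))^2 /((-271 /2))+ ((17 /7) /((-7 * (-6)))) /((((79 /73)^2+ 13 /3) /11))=136264197143 /739587184000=0.18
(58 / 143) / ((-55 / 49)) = -2842 / 7865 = -0.36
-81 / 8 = -10.12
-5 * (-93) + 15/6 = 935/2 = 467.50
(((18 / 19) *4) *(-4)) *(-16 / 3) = 1536 / 19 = 80.84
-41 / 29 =-1.41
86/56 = 43/28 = 1.54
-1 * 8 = -8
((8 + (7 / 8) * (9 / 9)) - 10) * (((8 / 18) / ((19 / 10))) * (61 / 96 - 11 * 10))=52495 / 1824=28.78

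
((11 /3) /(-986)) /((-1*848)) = 11 /2508384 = 0.00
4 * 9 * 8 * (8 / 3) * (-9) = -6912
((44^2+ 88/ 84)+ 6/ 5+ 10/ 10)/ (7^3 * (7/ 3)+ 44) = 203621/ 88655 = 2.30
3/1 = 3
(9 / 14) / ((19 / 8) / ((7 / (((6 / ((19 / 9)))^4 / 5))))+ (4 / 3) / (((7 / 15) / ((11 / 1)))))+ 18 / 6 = 51955347 / 17215564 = 3.02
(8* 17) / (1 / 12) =1632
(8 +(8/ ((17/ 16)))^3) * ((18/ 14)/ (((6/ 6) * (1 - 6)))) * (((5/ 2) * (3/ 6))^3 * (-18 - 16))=8583975/ 1156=7425.58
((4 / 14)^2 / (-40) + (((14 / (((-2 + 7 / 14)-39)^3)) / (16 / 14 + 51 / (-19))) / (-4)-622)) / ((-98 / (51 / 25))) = 112895270440621 / 8719263913500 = 12.95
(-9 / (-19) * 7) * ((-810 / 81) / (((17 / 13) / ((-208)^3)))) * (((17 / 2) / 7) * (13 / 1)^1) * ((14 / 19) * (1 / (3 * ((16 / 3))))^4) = 116957295 / 2888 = 40497.68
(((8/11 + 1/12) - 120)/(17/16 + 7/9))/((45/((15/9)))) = -62932/26235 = -2.40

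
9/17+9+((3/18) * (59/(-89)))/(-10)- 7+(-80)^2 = 581222623/90780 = 6402.54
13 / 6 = 2.17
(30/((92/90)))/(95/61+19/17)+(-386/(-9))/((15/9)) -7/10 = 17228638/478515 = 36.00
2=2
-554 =-554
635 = 635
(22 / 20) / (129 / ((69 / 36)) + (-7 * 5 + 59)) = 253 / 21000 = 0.01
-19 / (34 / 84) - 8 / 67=-53602 / 1139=-47.06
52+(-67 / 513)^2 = 13689277 / 263169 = 52.02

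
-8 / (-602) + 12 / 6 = 606 / 301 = 2.01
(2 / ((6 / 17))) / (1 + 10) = 17 / 33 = 0.52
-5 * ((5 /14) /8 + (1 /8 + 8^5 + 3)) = -18351855 /112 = -163855.85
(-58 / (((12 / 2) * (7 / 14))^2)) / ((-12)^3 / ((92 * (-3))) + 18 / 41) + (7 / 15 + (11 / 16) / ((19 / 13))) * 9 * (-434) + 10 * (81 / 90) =-78913482293 / 21607560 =-3652.12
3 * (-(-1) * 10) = 30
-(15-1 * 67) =52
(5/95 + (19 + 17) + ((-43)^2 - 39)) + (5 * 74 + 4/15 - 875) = 382276/285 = 1341.32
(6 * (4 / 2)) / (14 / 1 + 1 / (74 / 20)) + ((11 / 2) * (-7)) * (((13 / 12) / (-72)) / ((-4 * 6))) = 0.82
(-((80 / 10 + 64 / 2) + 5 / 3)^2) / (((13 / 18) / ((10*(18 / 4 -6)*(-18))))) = -8437500 / 13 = -649038.46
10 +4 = 14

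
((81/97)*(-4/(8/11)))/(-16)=0.29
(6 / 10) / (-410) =-3 / 2050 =-0.00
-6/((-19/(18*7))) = 756/19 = 39.79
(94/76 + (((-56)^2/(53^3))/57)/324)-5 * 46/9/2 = -11.54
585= 585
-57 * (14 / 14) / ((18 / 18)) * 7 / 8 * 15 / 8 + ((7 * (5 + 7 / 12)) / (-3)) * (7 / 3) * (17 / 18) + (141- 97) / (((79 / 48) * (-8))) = -154272325 / 1228608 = -125.57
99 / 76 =1.30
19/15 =1.27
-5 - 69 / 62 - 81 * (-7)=34775 / 62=560.89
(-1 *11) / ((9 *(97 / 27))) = -33 / 97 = -0.34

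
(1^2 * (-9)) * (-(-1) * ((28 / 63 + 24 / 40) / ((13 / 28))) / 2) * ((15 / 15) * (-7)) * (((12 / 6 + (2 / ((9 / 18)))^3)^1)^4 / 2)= 43698817008 / 65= 672289492.43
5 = 5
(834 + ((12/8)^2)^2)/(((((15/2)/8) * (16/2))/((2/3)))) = 895/12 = 74.58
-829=-829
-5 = -5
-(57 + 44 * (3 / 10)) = -351 / 5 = -70.20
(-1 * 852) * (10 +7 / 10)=-45582 / 5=-9116.40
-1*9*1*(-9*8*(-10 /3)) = -2160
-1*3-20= -23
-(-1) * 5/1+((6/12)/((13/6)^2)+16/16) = 1032/169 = 6.11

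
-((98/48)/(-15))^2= -2401/129600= -0.02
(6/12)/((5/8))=4/5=0.80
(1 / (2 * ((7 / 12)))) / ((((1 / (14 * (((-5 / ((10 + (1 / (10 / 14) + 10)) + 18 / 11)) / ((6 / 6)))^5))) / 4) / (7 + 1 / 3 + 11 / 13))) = -0.19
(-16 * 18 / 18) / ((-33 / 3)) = 16 / 11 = 1.45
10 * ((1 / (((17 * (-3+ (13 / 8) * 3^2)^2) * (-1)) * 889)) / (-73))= 0.00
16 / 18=8 / 9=0.89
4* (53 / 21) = 212 / 21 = 10.10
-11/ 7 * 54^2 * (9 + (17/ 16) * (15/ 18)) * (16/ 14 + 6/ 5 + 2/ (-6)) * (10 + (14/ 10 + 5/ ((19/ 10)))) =-237824461017/ 186200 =-1277252.74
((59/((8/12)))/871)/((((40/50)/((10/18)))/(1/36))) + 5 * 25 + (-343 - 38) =-192649789/752544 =-256.00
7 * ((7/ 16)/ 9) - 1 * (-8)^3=73777/ 144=512.34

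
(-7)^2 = 49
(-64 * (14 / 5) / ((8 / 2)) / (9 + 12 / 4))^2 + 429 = 99661 / 225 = 442.94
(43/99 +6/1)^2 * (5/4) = 2028845/39204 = 51.75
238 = 238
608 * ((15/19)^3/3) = 36000/361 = 99.72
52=52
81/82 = 0.99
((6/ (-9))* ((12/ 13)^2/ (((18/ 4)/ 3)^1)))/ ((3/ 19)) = -2.40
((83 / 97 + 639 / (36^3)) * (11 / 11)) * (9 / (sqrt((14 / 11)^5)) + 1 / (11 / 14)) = 5.39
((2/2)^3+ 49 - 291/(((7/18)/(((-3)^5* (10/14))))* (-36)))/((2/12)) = -1045995/49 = -21346.84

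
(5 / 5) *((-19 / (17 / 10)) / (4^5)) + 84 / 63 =34531 / 26112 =1.32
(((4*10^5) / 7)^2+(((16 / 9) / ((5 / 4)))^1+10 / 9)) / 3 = 2400000001862 / 2205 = 1088435374.99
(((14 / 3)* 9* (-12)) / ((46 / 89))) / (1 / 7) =-156996 / 23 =-6825.91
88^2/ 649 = 704/ 59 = 11.93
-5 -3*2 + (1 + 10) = 0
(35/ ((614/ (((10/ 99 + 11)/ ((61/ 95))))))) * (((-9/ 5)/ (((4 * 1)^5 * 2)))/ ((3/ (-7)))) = 5115845/ 2531291136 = 0.00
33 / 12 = 11 / 4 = 2.75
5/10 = 1/2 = 0.50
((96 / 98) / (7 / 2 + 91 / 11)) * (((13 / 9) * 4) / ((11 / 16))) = 0.70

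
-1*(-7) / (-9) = -7 / 9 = -0.78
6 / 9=2 / 3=0.67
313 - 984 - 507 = -1178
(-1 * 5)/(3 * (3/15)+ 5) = -25/28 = -0.89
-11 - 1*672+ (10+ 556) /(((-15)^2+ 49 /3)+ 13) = -519431 /763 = -680.77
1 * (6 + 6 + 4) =16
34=34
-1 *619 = -619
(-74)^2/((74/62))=4588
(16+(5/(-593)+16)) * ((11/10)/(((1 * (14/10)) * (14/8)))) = 417362/29057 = 14.36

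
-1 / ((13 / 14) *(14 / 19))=-19 / 13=-1.46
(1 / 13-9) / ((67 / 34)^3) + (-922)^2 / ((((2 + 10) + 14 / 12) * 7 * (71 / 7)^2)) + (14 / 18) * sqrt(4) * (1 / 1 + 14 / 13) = 142812799125130 / 1557082232641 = 91.72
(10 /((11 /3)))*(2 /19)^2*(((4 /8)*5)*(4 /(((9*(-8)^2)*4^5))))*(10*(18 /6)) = 125 /8132608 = 0.00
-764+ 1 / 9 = -6875 / 9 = -763.89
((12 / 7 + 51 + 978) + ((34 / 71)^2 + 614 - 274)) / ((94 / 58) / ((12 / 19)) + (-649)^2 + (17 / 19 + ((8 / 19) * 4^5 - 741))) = 319865332044 / 98202140812853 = 0.00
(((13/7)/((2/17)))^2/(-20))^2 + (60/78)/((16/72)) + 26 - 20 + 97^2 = 1912472778653/199763200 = 9573.70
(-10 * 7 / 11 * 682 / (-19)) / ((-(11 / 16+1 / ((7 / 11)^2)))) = -680512 / 9405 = -72.36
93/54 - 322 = -5765/18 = -320.28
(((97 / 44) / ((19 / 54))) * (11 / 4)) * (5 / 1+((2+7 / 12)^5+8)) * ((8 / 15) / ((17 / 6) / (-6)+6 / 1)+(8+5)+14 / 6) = 71178143716171 / 2090741760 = 34044.45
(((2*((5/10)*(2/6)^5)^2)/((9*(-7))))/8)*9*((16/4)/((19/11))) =-11/31414068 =-0.00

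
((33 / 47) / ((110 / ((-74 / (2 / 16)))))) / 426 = -148 / 16685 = -0.01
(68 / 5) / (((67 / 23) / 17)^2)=10395908 / 22445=463.17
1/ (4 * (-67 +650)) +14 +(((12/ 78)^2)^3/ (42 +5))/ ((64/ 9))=7406752911915/ 529037573636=14.00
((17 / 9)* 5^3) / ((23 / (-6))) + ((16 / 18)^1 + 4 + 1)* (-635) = -786815 / 207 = -3801.04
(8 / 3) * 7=18.67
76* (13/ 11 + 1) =1824/ 11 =165.82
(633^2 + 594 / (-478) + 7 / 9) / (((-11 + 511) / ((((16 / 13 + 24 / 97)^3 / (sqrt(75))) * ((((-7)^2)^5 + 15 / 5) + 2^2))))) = 394189879706731356356813824 * sqrt(3) / 8086990671995625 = 84426571907.13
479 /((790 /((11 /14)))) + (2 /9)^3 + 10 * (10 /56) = 18327331 /8062740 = 2.27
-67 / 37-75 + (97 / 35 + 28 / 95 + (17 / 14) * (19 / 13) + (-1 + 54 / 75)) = -33014601 / 456950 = -72.25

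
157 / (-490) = -157 / 490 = -0.32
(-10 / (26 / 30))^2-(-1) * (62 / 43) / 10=4842739 / 36335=133.28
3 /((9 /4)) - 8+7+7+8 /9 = 74 /9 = 8.22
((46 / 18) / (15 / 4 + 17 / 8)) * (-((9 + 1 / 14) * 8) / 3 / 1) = -93472 / 8883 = -10.52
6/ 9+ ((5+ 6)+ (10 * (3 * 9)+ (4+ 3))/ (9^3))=8782/ 729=12.05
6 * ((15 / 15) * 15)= 90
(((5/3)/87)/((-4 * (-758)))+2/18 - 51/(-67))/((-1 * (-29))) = 15416821/512532312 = 0.03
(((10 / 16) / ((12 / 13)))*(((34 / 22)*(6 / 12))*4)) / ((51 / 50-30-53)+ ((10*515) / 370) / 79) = -80747875 / 3156285528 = -0.03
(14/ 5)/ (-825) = -0.00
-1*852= -852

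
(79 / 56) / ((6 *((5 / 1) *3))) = 79 / 5040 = 0.02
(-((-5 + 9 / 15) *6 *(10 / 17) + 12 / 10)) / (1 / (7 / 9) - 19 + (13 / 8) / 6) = -409248 / 498185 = -0.82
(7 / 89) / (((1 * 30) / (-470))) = -329 / 267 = -1.23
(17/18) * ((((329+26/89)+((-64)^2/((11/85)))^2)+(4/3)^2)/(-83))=-1650590451204859/144799974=-11399107.37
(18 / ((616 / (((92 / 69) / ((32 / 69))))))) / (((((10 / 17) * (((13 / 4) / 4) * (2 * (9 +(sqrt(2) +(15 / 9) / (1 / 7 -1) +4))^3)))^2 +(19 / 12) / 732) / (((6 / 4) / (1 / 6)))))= 11169817550612363721910116275891424 / 17866903367937430883891578127299770403877 -731085560329241650339510728336000 * sqrt(2) / 2552414766848204411984511161042824343411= 0.00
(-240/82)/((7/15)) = -1800/287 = -6.27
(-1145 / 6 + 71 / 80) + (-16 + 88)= -28307 / 240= -117.95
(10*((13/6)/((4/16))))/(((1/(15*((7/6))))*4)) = 2275/6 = 379.17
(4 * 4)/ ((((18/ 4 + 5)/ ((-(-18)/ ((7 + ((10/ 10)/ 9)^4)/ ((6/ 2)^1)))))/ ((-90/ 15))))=-8503056/ 109079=-77.95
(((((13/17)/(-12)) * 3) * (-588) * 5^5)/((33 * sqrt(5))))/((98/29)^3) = 123.36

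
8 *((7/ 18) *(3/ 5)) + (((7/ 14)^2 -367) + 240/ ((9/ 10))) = -5893/ 60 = -98.22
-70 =-70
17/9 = 1.89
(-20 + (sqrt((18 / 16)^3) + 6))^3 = -2100.48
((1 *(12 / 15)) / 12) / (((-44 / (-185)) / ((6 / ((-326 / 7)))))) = -259 / 7172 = -0.04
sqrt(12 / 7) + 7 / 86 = 7 / 86 + 2 * sqrt(21) / 7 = 1.39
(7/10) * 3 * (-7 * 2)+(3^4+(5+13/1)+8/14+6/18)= 7403/105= 70.50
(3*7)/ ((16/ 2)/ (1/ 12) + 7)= 21/ 103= 0.20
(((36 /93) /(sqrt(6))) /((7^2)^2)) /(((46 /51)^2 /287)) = 106641 * sqrt(6) /11249714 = 0.02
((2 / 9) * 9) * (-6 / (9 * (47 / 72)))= -96 / 47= -2.04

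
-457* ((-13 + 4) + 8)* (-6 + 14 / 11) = -23764 / 11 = -2160.36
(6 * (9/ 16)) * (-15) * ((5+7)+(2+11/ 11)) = -6075/ 8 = -759.38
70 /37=1.89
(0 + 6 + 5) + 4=15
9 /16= 0.56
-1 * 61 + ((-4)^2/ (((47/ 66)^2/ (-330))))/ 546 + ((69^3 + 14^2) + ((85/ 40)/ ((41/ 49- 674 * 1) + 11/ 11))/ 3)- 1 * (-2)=328626.93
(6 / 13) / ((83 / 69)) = 0.38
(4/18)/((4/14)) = 7/9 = 0.78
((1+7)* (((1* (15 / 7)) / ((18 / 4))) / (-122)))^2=1600 / 1640961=0.00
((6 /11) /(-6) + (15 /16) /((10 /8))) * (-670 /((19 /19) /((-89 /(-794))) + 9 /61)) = -10548547 /216634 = -48.69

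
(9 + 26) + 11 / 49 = 1726 / 49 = 35.22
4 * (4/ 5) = 16/ 5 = 3.20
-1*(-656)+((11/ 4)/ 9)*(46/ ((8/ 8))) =12061/ 18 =670.06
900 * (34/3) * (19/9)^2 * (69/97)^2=23002.61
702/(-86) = -351/43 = -8.16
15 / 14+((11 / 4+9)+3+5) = 583 / 28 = 20.82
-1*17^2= -289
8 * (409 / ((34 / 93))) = 152148 / 17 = 8949.88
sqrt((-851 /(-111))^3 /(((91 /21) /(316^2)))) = 7268 *sqrt(299) /39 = 3222.45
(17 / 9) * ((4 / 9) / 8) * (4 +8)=34 / 27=1.26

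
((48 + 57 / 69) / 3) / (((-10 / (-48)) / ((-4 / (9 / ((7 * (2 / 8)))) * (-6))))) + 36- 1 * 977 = -198869 / 345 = -576.43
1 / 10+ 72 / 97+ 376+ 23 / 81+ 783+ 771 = 151728587 / 78570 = 1931.13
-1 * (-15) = 15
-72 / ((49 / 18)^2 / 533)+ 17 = -12393007 / 2401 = -5161.60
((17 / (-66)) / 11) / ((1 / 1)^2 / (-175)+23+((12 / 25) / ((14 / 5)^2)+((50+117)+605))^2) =-0.00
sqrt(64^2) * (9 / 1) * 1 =576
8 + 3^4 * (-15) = -1207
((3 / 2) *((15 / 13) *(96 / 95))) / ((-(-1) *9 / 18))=864 / 247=3.50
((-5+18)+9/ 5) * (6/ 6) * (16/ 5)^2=18944/ 125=151.55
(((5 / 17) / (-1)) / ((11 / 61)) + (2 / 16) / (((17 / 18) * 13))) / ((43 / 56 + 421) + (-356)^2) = -220654 / 17310749885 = -0.00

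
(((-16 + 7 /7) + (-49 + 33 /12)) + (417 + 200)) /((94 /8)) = 2223 /47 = 47.30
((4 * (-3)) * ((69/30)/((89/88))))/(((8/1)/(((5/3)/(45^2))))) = -506/180225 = -0.00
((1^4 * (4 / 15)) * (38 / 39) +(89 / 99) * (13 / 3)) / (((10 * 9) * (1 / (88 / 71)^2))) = 28237792 / 398112975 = 0.07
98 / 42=2.33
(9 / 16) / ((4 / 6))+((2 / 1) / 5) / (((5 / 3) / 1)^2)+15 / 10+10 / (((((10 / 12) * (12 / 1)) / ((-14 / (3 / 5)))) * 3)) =-190441 / 36000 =-5.29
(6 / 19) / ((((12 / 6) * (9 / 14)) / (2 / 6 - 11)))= -448 / 171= -2.62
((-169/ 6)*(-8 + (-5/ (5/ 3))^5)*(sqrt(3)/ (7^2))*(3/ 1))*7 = 42419*sqrt(3)/ 14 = 5247.99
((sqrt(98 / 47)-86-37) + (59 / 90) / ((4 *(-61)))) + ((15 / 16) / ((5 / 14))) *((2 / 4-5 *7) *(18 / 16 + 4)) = -206295929 / 351360 + 7 *sqrt(94) / 47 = -585.69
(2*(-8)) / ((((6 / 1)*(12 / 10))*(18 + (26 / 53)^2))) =-28090 / 230571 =-0.12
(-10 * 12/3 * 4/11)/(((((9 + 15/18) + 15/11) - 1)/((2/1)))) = -1920/673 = -2.85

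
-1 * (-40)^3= 64000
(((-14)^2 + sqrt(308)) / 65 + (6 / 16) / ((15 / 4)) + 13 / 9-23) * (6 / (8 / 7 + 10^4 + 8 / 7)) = -30205 / 2730624 + 21 * sqrt(77) / 1137760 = -0.01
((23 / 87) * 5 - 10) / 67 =-755 / 5829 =-0.13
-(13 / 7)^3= -2197 / 343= -6.41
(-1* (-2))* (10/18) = 10/9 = 1.11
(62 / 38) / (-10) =-31 / 190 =-0.16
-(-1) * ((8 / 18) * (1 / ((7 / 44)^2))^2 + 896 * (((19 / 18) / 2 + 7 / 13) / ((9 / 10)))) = 1755.30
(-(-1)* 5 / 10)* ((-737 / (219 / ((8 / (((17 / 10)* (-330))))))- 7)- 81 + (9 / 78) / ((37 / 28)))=-43.93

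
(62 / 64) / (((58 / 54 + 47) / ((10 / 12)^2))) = 2325 / 166144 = 0.01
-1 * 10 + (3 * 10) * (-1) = -40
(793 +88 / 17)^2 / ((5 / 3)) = 552353283 / 1445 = 382251.41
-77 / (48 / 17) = -1309 / 48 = -27.27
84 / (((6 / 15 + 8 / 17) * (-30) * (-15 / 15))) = 3.22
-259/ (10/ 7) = -1813/ 10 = -181.30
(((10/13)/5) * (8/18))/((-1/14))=-112/117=-0.96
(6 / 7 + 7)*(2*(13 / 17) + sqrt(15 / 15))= 2365 / 119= 19.87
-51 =-51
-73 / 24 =-3.04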